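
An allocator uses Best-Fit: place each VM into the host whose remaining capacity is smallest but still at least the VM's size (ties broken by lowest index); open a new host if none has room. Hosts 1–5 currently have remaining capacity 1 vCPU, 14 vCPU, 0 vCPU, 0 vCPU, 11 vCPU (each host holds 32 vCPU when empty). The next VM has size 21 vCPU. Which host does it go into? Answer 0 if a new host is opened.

No host has ≥ 21 vCPU free, so a new host is opened.

0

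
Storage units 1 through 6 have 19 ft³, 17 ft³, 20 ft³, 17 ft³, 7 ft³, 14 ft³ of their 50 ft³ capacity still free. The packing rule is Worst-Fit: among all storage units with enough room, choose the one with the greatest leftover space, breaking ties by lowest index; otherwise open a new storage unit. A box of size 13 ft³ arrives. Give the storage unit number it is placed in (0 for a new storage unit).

Storage units with room: storage unit 1 (19 ft³), storage unit 2 (17 ft³), storage unit 3 (20 ft³), storage unit 4 (17 ft³), storage unit 6 (14 ft³).
Most room is storage unit 3 with 20 ft³ free.

3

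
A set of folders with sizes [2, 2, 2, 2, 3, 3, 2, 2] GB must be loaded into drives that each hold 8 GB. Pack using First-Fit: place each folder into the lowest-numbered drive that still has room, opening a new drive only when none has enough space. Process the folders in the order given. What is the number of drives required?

Put 2 GB in drive 1; 6 GB remain.
Put 2 GB in drive 1; 4 GB remain.
Put 2 GB in drive 1; 2 GB remain.
Put 2 GB in drive 1; 0 GB remain.
Put 3 GB in drive 2; 5 GB remain.
Put 3 GB in drive 2; 2 GB remain.
Put 2 GB in drive 2; 0 GB remain.
Put 2 GB in drive 3; 6 GB remain.
Final drives: [2,2,2,2] [3,3,2] [2].

3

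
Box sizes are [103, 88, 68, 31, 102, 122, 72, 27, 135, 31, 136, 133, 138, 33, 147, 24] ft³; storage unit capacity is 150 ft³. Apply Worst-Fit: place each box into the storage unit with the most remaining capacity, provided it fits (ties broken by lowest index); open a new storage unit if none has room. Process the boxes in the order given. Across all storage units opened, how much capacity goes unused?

260

103 ft³ → storage unit 1 (remaining 47 ft³)
88 ft³ → storage unit 2 (remaining 62 ft³)
68 ft³ → storage unit 3 (remaining 82 ft³)
31 ft³ → storage unit 3 (remaining 51 ft³)
102 ft³ → storage unit 4 (remaining 48 ft³)
122 ft³ → storage unit 5 (remaining 28 ft³)
72 ft³ → storage unit 6 (remaining 78 ft³)
27 ft³ → storage unit 6 (remaining 51 ft³)
135 ft³ → storage unit 7 (remaining 15 ft³)
31 ft³ → storage unit 2 (remaining 31 ft³)
136 ft³ → storage unit 8 (remaining 14 ft³)
133 ft³ → storage unit 9 (remaining 17 ft³)
138 ft³ → storage unit 10 (remaining 12 ft³)
33 ft³ → storage unit 3 (remaining 18 ft³)
147 ft³ → storage unit 11 (remaining 3 ft³)
24 ft³ → storage unit 6 (remaining 27 ft³)
11 storage units × 150 ft³ = 1650 ft³; used 1390 ft³; unused 260 ft³.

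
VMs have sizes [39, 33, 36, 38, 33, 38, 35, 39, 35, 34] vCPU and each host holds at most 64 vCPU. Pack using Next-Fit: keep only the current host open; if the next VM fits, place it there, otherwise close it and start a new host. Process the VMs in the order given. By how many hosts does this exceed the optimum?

Next-Fit: [39] [33] [36] [38] [33] [38] [35] [39] [35] [34] → 10 hosts.
10 VMs exceed 32 vCPU (half the capacity), and no two of those can share a host, so at least 10 hosts are needed.
So 10 is already optimal.

0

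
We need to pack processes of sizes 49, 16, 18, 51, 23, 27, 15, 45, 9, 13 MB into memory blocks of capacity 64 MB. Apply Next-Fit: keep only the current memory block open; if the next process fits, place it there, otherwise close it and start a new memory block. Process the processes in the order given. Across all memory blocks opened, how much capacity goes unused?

118

memory block 1: place 49 MB, 15 MB left
memory block 2: place 16 MB, 48 MB left
memory block 2: place 18 MB, 30 MB left
memory block 3: place 51 MB, 13 MB left
memory block 4: place 23 MB, 41 MB left
memory block 4: place 27 MB, 14 MB left
memory block 5: place 15 MB, 49 MB left
memory block 5: place 45 MB, 4 MB left
memory block 6: place 9 MB, 55 MB left
memory block 6: place 13 MB, 42 MB left
6 memory blocks × 64 MB = 384 MB; used 266 MB; unused 118 MB.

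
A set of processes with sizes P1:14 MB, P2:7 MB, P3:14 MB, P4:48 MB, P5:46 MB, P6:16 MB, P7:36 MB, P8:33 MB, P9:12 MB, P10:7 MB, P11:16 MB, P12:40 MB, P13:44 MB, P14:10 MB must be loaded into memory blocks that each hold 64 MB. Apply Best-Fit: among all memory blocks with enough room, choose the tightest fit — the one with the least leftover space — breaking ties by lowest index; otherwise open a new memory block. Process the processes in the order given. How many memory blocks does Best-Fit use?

7 memory blocks

Put P1 (14 MB) in memory block 1; 50 MB remain.
Put P2 (7 MB) in memory block 1; 43 MB remain.
Put P3 (14 MB) in memory block 1; 29 MB remain.
Put P4 (48 MB) in memory block 2; 16 MB remain.
Put P5 (46 MB) in memory block 3; 18 MB remain.
Put P6 (16 MB) in memory block 2; 0 MB remain.
Put P7 (36 MB) in memory block 4; 28 MB remain.
Put P8 (33 MB) in memory block 5; 31 MB remain.
Put P9 (12 MB) in memory block 3; 6 MB remain.
Put P10 (7 MB) in memory block 4; 21 MB remain.
Put P11 (16 MB) in memory block 4; 5 MB remain.
Put P12 (40 MB) in memory block 6; 24 MB remain.
Put P13 (44 MB) in memory block 7; 20 MB remain.
Put P14 (10 MB) in memory block 7; 10 MB remain.
Final memory blocks: [14,7,14] [48,16] [46,12] [36,7,16] [33] [40] [44,10].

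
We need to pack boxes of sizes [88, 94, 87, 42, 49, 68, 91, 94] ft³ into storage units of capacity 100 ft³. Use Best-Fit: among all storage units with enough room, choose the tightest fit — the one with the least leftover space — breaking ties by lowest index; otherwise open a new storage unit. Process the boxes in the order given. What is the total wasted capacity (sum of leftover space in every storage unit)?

Put 88 ft³ in storage unit 1; 12 ft³ remain.
Put 94 ft³ in storage unit 2; 6 ft³ remain.
Put 87 ft³ in storage unit 3; 13 ft³ remain.
Put 42 ft³ in storage unit 4; 58 ft³ remain.
Put 49 ft³ in storage unit 4; 9 ft³ remain.
Put 68 ft³ in storage unit 5; 32 ft³ remain.
Put 91 ft³ in storage unit 6; 9 ft³ remain.
Put 94 ft³ in storage unit 7; 6 ft³ remain.
7 storage units × 100 ft³ = 700 ft³; used 613 ft³; unused 87 ft³.

87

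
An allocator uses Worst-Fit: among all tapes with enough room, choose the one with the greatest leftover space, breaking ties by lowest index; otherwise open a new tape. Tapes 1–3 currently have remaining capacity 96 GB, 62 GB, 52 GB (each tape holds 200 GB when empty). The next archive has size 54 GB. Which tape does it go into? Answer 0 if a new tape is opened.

Tapes with room: tape 1 (96 GB), tape 2 (62 GB).
Most room is tape 1 with 96 GB free.

1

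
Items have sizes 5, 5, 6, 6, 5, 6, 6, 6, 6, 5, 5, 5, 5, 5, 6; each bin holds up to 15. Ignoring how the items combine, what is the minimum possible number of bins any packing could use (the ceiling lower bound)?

6

Total size = 5 + 5 + 6 + 6 + 5 + 6 + 6 + 6 + 6 + 5 + 5 + 5 + 5 + 5 + 6 = 82.
⌈82 / 15⌉ = 6.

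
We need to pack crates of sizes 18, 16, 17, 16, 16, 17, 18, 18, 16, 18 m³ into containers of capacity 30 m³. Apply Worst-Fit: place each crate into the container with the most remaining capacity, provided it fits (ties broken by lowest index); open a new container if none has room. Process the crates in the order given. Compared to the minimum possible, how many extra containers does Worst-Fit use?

0

Worst-Fit: [18] [16] [17] [16] [16] [17] [18] [18] [16] [18] → 10 containers.
10 crates exceed 15 m³ (half the capacity), and no two of those can share a container, so at least 10 containers are needed.
So 10 is already optimal.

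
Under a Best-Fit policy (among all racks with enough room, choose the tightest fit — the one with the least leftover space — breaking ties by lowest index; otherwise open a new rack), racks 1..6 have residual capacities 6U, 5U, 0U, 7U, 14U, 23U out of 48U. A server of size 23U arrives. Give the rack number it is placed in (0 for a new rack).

6

Racks with room: rack 6 (23U).
Tightest fit is rack 6 with 23U free.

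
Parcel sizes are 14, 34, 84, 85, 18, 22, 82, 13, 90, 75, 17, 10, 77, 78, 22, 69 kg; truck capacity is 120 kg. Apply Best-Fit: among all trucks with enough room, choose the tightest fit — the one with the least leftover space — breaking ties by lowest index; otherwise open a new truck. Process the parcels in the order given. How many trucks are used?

14 kg → truck 1 (remaining 106 kg)
34 kg → truck 1 (remaining 72 kg)
84 kg → truck 2 (remaining 36 kg)
85 kg → truck 3 (remaining 35 kg)
18 kg → truck 3 (remaining 17 kg)
22 kg → truck 2 (remaining 14 kg)
82 kg → truck 4 (remaining 38 kg)
13 kg → truck 2 (remaining 1 kg)
90 kg → truck 5 (remaining 30 kg)
75 kg → truck 6 (remaining 45 kg)
17 kg → truck 3 (remaining 0 kg)
10 kg → truck 5 (remaining 20 kg)
77 kg → truck 7 (remaining 43 kg)
78 kg → truck 8 (remaining 42 kg)
22 kg → truck 4 (remaining 16 kg)
69 kg → truck 1 (remaining 3 kg)

8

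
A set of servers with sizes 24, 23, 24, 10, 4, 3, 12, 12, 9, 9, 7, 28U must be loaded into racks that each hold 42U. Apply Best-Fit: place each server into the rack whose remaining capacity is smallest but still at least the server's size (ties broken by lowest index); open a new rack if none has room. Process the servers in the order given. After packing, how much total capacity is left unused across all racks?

Put 24U in rack 1; 18U remain.
Put 23U in rack 2; 19U remain.
Put 24U in rack 3; 18U remain.
Put 10U in rack 1; 8U remain.
Put 4U in rack 1; 4U remain.
Put 3U in rack 1; 1U remain.
Put 12U in rack 3; 6U remain.
Put 12U in rack 2; 7U remain.
Put 9U in rack 4; 33U remain.
Put 9U in rack 4; 24U remain.
Put 7U in rack 2; 0U remain.
Put 28U in rack 5; 14U remain.
5 racks × 42U = 210U; used 165U; unused 45U.

45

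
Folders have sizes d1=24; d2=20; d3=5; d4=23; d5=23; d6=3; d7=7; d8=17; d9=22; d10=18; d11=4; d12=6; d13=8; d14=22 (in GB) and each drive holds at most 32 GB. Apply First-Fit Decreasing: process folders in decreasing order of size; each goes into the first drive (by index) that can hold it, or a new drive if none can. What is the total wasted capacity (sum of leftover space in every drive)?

54

Sorted descending: 24, 23, 23, 22, 22, 20, 18, 17, 8, 7, 6, 5, 4, 3.
drive 1: place 24 GB, 8 GB left
drive 2: place 23 GB, 9 GB left
drive 3: place 23 GB, 9 GB left
drive 4: place 22 GB, 10 GB left
drive 5: place 22 GB, 10 GB left
drive 6: place 20 GB, 12 GB left
drive 7: place 18 GB, 14 GB left
drive 8: place 17 GB, 15 GB left
drive 1: place 8 GB, 0 GB left
drive 2: place 7 GB, 2 GB left
drive 3: place 6 GB, 3 GB left
drive 4: place 5 GB, 5 GB left
drive 4: place 4 GB, 1 GB left
drive 3: place 3 GB, 0 GB left
8 drives × 32 GB = 256 GB; used 202 GB; unused 54 GB.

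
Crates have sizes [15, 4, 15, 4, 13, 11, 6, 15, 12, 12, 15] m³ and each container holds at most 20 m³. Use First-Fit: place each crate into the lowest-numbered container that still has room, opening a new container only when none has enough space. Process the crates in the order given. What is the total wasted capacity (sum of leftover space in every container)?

15 m³ → container 1 (remaining 5 m³)
4 m³ → container 1 (remaining 1 m³)
15 m³ → container 2 (remaining 5 m³)
4 m³ → container 2 (remaining 1 m³)
13 m³ → container 3 (remaining 7 m³)
11 m³ → container 4 (remaining 9 m³)
6 m³ → container 3 (remaining 1 m³)
15 m³ → container 5 (remaining 5 m³)
12 m³ → container 6 (remaining 8 m³)
12 m³ → container 7 (remaining 8 m³)
15 m³ → container 8 (remaining 5 m³)
8 containers × 20 m³ = 160 m³; used 122 m³; unused 38 m³.

38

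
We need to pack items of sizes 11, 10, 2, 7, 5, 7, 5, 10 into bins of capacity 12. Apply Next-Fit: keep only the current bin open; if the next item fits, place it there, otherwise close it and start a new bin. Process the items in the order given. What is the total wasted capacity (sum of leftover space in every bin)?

3

11 → bin 1 (remaining 1)
10 → bin 2 (remaining 2)
2 → bin 2 (remaining 0)
7 → bin 3 (remaining 5)
5 → bin 3 (remaining 0)
7 → bin 4 (remaining 5)
5 → bin 4 (remaining 0)
10 → bin 5 (remaining 2)
5 bins × 12 = 60; used 57; unused 3.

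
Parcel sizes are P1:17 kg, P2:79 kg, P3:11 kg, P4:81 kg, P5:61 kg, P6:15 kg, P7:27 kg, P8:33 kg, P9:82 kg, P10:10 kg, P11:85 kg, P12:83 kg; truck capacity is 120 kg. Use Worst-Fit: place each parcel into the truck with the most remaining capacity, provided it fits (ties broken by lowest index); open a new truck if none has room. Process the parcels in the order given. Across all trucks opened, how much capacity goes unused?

136

Put P1 (17 kg) in truck 1; 103 kg remain.
Put P2 (79 kg) in truck 1; 24 kg remain.
Put P3 (11 kg) in truck 1; 13 kg remain.
Put P4 (81 kg) in truck 2; 39 kg remain.
Put P5 (61 kg) in truck 3; 59 kg remain.
Put P6 (15 kg) in truck 3; 44 kg remain.
Put P7 (27 kg) in truck 3; 17 kg remain.
Put P8 (33 kg) in truck 2; 6 kg remain.
Put P9 (82 kg) in truck 4; 38 kg remain.
Put P10 (10 kg) in truck 4; 28 kg remain.
Put P11 (85 kg) in truck 5; 35 kg remain.
Put P12 (83 kg) in truck 6; 37 kg remain.
6 trucks × 120 kg = 720 kg; used 584 kg; unused 136 kg.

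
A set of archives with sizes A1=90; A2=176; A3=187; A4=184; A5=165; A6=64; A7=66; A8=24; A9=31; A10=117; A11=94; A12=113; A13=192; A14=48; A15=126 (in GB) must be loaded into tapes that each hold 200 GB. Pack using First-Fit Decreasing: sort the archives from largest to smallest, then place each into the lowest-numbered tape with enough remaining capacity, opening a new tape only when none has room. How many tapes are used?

Sorted descending: 192, 187, 184, 176, 165, 126, 117, 113, 94, 90, 66, 64, 48, 31, 24.
192 GB → tape 1 (remaining 8 GB)
187 GB → tape 2 (remaining 13 GB)
184 GB → tape 3 (remaining 16 GB)
176 GB → tape 4 (remaining 24 GB)
165 GB → tape 5 (remaining 35 GB)
126 GB → tape 6 (remaining 74 GB)
117 GB → tape 7 (remaining 83 GB)
113 GB → tape 8 (remaining 87 GB)
94 GB → tape 9 (remaining 106 GB)
90 GB → tape 9 (remaining 16 GB)
66 GB → tape 6 (remaining 8 GB)
64 GB → tape 7 (remaining 19 GB)
48 GB → tape 8 (remaining 39 GB)
31 GB → tape 5 (remaining 4 GB)
24 GB → tape 4 (remaining 0 GB)

9 tapes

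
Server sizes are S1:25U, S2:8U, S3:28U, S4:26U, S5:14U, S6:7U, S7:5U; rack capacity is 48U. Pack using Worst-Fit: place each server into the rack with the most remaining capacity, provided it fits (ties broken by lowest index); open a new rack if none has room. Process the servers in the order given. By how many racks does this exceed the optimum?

0

Worst-Fit: [25,8,5] [28,7] [26,14] → 3 racks.
Total size 113U; any packing needs at least ⌈113/48⌉ = 3 racks.
So 3 is already optimal.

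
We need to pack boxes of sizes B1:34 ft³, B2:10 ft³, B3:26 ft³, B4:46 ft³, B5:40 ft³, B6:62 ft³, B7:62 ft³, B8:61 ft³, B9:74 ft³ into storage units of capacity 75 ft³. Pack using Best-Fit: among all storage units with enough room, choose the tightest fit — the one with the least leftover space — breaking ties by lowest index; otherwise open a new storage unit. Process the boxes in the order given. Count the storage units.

7 storage units

storage unit 1: place B1 (34 ft³), 41 ft³ left
storage unit 1: place B2 (10 ft³), 31 ft³ left
storage unit 1: place B3 (26 ft³), 5 ft³ left
storage unit 2: place B4 (46 ft³), 29 ft³ left
storage unit 3: place B5 (40 ft³), 35 ft³ left
storage unit 4: place B6 (62 ft³), 13 ft³ left
storage unit 5: place B7 (62 ft³), 13 ft³ left
storage unit 6: place B8 (61 ft³), 14 ft³ left
storage unit 7: place B9 (74 ft³), 1 ft³ left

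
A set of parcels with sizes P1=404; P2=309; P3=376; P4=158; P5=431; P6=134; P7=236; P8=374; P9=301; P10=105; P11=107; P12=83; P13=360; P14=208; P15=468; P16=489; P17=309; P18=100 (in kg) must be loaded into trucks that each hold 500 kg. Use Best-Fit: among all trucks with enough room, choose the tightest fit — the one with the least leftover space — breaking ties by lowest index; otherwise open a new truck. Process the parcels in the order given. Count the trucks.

truck 1: place P1 (404 kg), 96 kg left
truck 2: place P2 (309 kg), 191 kg left
truck 3: place P3 (376 kg), 124 kg left
truck 2: place P4 (158 kg), 33 kg left
truck 4: place P5 (431 kg), 69 kg left
truck 5: place P6 (134 kg), 366 kg left
truck 5: place P7 (236 kg), 130 kg left
truck 6: place P8 (374 kg), 126 kg left
truck 7: place P9 (301 kg), 199 kg left
truck 3: place P10 (105 kg), 19 kg left
truck 6: place P11 (107 kg), 19 kg left
truck 1: place P12 (83 kg), 13 kg left
truck 8: place P13 (360 kg), 140 kg left
truck 9: place P14 (208 kg), 292 kg left
truck 10: place P15 (468 kg), 32 kg left
truck 11: place P16 (489 kg), 11 kg left
truck 12: place P17 (309 kg), 191 kg left
truck 5: place P18 (100 kg), 30 kg left
Final trucks: [404,83] [309,158] [376,105] [431] [134,236,100] [374,107] [301] [360] [208] [468] [489] [309].

12 trucks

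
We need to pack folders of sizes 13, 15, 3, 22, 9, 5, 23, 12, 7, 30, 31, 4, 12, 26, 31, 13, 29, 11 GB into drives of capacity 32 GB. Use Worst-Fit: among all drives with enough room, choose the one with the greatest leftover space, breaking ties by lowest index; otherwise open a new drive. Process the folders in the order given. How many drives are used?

drive 1: place 13 GB, 19 GB left
drive 1: place 15 GB, 4 GB left
drive 1: place 3 GB, 1 GB left
drive 2: place 22 GB, 10 GB left
drive 2: place 9 GB, 1 GB left
drive 3: place 5 GB, 27 GB left
drive 3: place 23 GB, 4 GB left
drive 4: place 12 GB, 20 GB left
drive 4: place 7 GB, 13 GB left
drive 5: place 30 GB, 2 GB left
drive 6: place 31 GB, 1 GB left
drive 4: place 4 GB, 9 GB left
drive 7: place 12 GB, 20 GB left
drive 8: place 26 GB, 6 GB left
drive 9: place 31 GB, 1 GB left
drive 7: place 13 GB, 7 GB left
drive 10: place 29 GB, 3 GB left
drive 11: place 11 GB, 21 GB left

11 drives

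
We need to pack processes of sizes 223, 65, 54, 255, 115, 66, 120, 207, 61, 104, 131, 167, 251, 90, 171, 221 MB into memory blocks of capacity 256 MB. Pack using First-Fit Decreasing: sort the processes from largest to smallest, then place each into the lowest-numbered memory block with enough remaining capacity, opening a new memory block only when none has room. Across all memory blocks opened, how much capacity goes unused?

Sorted descending: 255, 251, 223, 221, 207, 171, 167, 131, 120, 115, 104, 90, 66, 65, 61, 54.
255 MB → memory block 1 (remaining 1 MB)
251 MB → memory block 2 (remaining 5 MB)
223 MB → memory block 3 (remaining 33 MB)
221 MB → memory block 4 (remaining 35 MB)
207 MB → memory block 5 (remaining 49 MB)
171 MB → memory block 6 (remaining 85 MB)
167 MB → memory block 7 (remaining 89 MB)
131 MB → memory block 8 (remaining 125 MB)
120 MB → memory block 8 (remaining 5 MB)
115 MB → memory block 9 (remaining 141 MB)
104 MB → memory block 9 (remaining 37 MB)
90 MB → memory block 10 (remaining 166 MB)
66 MB → memory block 6 (remaining 19 MB)
65 MB → memory block 7 (remaining 24 MB)
61 MB → memory block 10 (remaining 105 MB)
54 MB → memory block 10 (remaining 51 MB)
10 memory blocks × 256 MB = 2560 MB; used 2301 MB; unused 259 MB.

259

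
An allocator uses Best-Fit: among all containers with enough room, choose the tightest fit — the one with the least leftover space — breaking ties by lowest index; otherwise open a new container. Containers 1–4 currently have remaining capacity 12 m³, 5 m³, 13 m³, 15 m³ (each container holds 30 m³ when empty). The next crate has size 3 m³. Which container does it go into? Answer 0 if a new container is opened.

2

Containers with room: container 1 (12 m³), container 2 (5 m³), container 3 (13 m³), container 4 (15 m³).
Tightest fit is container 2 with 5 m³ free.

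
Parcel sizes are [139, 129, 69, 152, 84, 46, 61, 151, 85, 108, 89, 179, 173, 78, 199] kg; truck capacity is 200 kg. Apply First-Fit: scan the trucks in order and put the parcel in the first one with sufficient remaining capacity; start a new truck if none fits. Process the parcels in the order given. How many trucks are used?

10

truck 1: place 139 kg, 61 kg left
truck 2: place 129 kg, 71 kg left
truck 2: place 69 kg, 2 kg left
truck 3: place 152 kg, 48 kg left
truck 4: place 84 kg, 116 kg left
truck 1: place 46 kg, 15 kg left
truck 4: place 61 kg, 55 kg left
truck 5: place 151 kg, 49 kg left
truck 6: place 85 kg, 115 kg left
truck 6: place 108 kg, 7 kg left
truck 7: place 89 kg, 111 kg left
truck 8: place 179 kg, 21 kg left
truck 9: place 173 kg, 27 kg left
truck 7: place 78 kg, 33 kg left
truck 10: place 199 kg, 1 kg left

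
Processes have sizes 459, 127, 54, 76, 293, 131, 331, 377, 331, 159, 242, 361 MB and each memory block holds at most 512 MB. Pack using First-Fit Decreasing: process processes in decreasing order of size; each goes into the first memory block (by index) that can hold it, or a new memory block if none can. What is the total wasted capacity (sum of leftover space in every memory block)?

Sorted descending: 459, 377, 361, 331, 331, 293, 242, 159, 131, 127, 76, 54.
memory block 1: place 459 MB, 53 MB left
memory block 2: place 377 MB, 135 MB left
memory block 3: place 361 MB, 151 MB left
memory block 4: place 331 MB, 181 MB left
memory block 5: place 331 MB, 181 MB left
memory block 6: place 293 MB, 219 MB left
memory block 7: place 242 MB, 270 MB left
memory block 4: place 159 MB, 22 MB left
memory block 2: place 131 MB, 4 MB left
memory block 3: place 127 MB, 24 MB left
memory block 5: place 76 MB, 105 MB left
memory block 5: place 54 MB, 51 MB left
7 memory blocks × 512 MB = 3584 MB; used 2941 MB; unused 643 MB.

643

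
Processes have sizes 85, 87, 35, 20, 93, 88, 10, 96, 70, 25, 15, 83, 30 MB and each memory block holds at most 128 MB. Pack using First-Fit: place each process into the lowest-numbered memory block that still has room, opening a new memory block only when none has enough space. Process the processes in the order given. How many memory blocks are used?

memory block 1: place 85 MB, 43 MB left
memory block 2: place 87 MB, 41 MB left
memory block 1: place 35 MB, 8 MB left
memory block 2: place 20 MB, 21 MB left
memory block 3: place 93 MB, 35 MB left
memory block 4: place 88 MB, 40 MB left
memory block 2: place 10 MB, 11 MB left
memory block 5: place 96 MB, 32 MB left
memory block 6: place 70 MB, 58 MB left
memory block 3: place 25 MB, 10 MB left
memory block 4: place 15 MB, 25 MB left
memory block 7: place 83 MB, 45 MB left
memory block 5: place 30 MB, 2 MB left
Final memory blocks: [85,35] [87,20,10] [93,25] [88,15] [96,30] [70] [83].

7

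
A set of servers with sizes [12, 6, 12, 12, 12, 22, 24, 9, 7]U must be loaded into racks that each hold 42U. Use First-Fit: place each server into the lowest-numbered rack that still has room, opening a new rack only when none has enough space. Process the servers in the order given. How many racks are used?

3 racks

rack 1: place 12U, 30U left
rack 1: place 6U, 24U left
rack 1: place 12U, 12U left
rack 1: place 12U, 0U left
rack 2: place 12U, 30U left
rack 2: place 22U, 8U left
rack 3: place 24U, 18U left
rack 3: place 9U, 9U left
rack 2: place 7U, 1U left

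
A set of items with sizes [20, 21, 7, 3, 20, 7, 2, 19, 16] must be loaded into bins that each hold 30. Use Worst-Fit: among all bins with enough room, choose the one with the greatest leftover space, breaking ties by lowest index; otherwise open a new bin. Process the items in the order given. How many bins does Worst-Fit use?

Put 20 in bin 1; 10 remain.
Put 21 in bin 2; 9 remain.
Put 7 in bin 1; 3 remain.
Put 3 in bin 2; 6 remain.
Put 20 in bin 3; 10 remain.
Put 7 in bin 3; 3 remain.
Put 2 in bin 2; 4 remain.
Put 19 in bin 4; 11 remain.
Put 16 in bin 5; 14 remain.
Final bins: [20,7] [21,3,2] [20,7] [19] [16].

5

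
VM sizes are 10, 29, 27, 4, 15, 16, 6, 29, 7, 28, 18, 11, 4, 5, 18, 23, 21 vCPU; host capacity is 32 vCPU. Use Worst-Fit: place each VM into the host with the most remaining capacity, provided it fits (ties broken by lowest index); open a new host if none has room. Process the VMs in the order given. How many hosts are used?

10 hosts

10 vCPU → host 1 (remaining 22 vCPU)
29 vCPU → host 2 (remaining 3 vCPU)
27 vCPU → host 3 (remaining 5 vCPU)
4 vCPU → host 1 (remaining 18 vCPU)
15 vCPU → host 1 (remaining 3 vCPU)
16 vCPU → host 4 (remaining 16 vCPU)
6 vCPU → host 4 (remaining 10 vCPU)
29 vCPU → host 5 (remaining 3 vCPU)
7 vCPU → host 4 (remaining 3 vCPU)
28 vCPU → host 6 (remaining 4 vCPU)
18 vCPU → host 7 (remaining 14 vCPU)
11 vCPU → host 7 (remaining 3 vCPU)
4 vCPU → host 3 (remaining 1 vCPU)
5 vCPU → host 8 (remaining 27 vCPU)
18 vCPU → host 8 (remaining 9 vCPU)
23 vCPU → host 9 (remaining 9 vCPU)
21 vCPU → host 10 (remaining 11 vCPU)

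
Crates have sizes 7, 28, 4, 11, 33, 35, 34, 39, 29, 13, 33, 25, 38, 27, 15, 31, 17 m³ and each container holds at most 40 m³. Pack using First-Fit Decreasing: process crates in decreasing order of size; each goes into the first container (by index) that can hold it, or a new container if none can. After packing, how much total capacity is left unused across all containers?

61

Sorted descending: 39, 38, 35, 34, 33, 33, 31, 29, 28, 27, 25, 17, 15, 13, 11, 7, 4.
Put 39 m³ in container 1; 1 m³ remain.
Put 38 m³ in container 2; 2 m³ remain.
Put 35 m³ in container 3; 5 m³ remain.
Put 34 m³ in container 4; 6 m³ remain.
Put 33 m³ in container 5; 7 m³ remain.
Put 33 m³ in container 6; 7 m³ remain.
Put 31 m³ in container 7; 9 m³ remain.
Put 29 m³ in container 8; 11 m³ remain.
Put 28 m³ in container 9; 12 m³ remain.
Put 27 m³ in container 10; 13 m³ remain.
Put 25 m³ in container 11; 15 m³ remain.
Put 17 m³ in container 12; 23 m³ remain.
Put 15 m³ in container 11; 0 m³ remain.
Put 13 m³ in container 10; 0 m³ remain.
Put 11 m³ in container 8; 0 m³ remain.
Put 7 m³ in container 5; 0 m³ remain.
Put 4 m³ in container 3; 1 m³ remain.
12 containers × 40 m³ = 480 m³; used 419 m³; unused 61 m³.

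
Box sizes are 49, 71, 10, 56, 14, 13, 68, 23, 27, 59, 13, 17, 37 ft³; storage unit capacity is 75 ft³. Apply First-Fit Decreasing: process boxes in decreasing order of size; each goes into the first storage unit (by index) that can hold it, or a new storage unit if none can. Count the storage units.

7

Sorted descending: 71, 68, 59, 56, 49, 37, 27, 23, 17, 14, 13, 13, 10.
71 ft³ → storage unit 1 (remaining 4 ft³)
68 ft³ → storage unit 2 (remaining 7 ft³)
59 ft³ → storage unit 3 (remaining 16 ft³)
56 ft³ → storage unit 4 (remaining 19 ft³)
49 ft³ → storage unit 5 (remaining 26 ft³)
37 ft³ → storage unit 6 (remaining 38 ft³)
27 ft³ → storage unit 6 (remaining 11 ft³)
23 ft³ → storage unit 5 (remaining 3 ft³)
17 ft³ → storage unit 4 (remaining 2 ft³)
14 ft³ → storage unit 3 (remaining 2 ft³)
13 ft³ → storage unit 7 (remaining 62 ft³)
13 ft³ → storage unit 7 (remaining 49 ft³)
10 ft³ → storage unit 6 (remaining 1 ft³)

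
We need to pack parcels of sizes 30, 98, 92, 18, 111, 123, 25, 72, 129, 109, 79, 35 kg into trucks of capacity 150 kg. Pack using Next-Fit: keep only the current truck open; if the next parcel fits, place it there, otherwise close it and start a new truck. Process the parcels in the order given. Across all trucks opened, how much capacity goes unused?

30 kg → truck 1 (remaining 120 kg)
98 kg → truck 1 (remaining 22 kg)
92 kg → truck 2 (remaining 58 kg)
18 kg → truck 2 (remaining 40 kg)
111 kg → truck 3 (remaining 39 kg)
123 kg → truck 4 (remaining 27 kg)
25 kg → truck 4 (remaining 2 kg)
72 kg → truck 5 (remaining 78 kg)
129 kg → truck 6 (remaining 21 kg)
109 kg → truck 7 (remaining 41 kg)
79 kg → truck 8 (remaining 71 kg)
35 kg → truck 8 (remaining 36 kg)
8 trucks × 150 kg = 1200 kg; used 921 kg; unused 279 kg.

279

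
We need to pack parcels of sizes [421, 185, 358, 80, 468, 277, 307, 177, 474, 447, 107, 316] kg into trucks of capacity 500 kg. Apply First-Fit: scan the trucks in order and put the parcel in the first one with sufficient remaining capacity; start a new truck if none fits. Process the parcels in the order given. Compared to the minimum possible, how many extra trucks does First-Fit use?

1

First-Fit: [421] [185,80,177] [358,107] [468] [277] [307] [474] [447] [316] → 9 trucks.
Total size 3617 kg; any packing needs at least ⌈3617/500⌉ = 8 trucks.
An optimal packing achieves that bound: [474] [468] [447] [421] [358,107] [316,177] [307,185] [277,80] → 8 trucks.
Excess: 9 − 8 = 1.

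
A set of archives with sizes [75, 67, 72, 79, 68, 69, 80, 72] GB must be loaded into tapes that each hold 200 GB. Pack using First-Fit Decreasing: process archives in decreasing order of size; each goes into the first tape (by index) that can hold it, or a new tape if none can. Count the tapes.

Sorted descending: 80, 79, 75, 72, 72, 69, 68, 67.
Put 80 GB in tape 1; 120 GB remain.
Put 79 GB in tape 1; 41 GB remain.
Put 75 GB in tape 2; 125 GB remain.
Put 72 GB in tape 2; 53 GB remain.
Put 72 GB in tape 3; 128 GB remain.
Put 69 GB in tape 3; 59 GB remain.
Put 68 GB in tape 4; 132 GB remain.
Put 67 GB in tape 4; 65 GB remain.
Final tapes: [80,79] [75,72] [72,69] [68,67].

4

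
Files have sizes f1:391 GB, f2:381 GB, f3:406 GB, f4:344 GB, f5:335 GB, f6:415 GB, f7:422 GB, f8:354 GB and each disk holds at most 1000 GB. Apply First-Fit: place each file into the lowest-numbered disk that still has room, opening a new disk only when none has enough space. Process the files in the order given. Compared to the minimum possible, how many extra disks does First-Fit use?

0

First-Fit: [391,381] [406,344] [335,415] [422,354] → 4 disks.
Total size 3048 GB; any packing needs at least ⌈3048/1000⌉ = 4 disks.
So 4 is already optimal.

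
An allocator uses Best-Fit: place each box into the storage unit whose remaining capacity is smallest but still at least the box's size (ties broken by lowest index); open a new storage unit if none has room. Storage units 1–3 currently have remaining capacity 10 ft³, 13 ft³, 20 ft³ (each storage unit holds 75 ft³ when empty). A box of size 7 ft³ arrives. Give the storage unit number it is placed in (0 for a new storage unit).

Storage units with room: storage unit 1 (10 ft³), storage unit 2 (13 ft³), storage unit 3 (20 ft³).
Tightest fit is storage unit 1 with 10 ft³ free.

1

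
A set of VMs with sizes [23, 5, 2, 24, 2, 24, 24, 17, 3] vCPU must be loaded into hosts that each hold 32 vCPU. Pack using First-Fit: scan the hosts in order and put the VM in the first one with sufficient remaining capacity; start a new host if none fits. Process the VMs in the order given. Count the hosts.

Put 23 vCPU in host 1; 9 vCPU remain.
Put 5 vCPU in host 1; 4 vCPU remain.
Put 2 vCPU in host 1; 2 vCPU remain.
Put 24 vCPU in host 2; 8 vCPU remain.
Put 2 vCPU in host 1; 0 vCPU remain.
Put 24 vCPU in host 3; 8 vCPU remain.
Put 24 vCPU in host 4; 8 vCPU remain.
Put 17 vCPU in host 5; 15 vCPU remain.
Put 3 vCPU in host 2; 5 vCPU remain.

5 hosts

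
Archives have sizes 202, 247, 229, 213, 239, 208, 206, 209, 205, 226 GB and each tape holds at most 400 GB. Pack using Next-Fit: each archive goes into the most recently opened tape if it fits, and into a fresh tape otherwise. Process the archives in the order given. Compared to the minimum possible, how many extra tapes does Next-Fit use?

0

Next-Fit: [202] [247] [229] [213] [239] [208] [206] [209] [205] [226] → 10 tapes.
10 archives exceed 200 GB (half the capacity), and no two of those can share a tape, so at least 10 tapes are needed.
So 10 is already optimal.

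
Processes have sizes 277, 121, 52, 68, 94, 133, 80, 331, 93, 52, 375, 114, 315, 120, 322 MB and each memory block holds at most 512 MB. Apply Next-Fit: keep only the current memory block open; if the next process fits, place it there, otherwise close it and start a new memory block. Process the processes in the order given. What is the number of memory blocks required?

memory block 1: place 277 MB, 235 MB left
memory block 1: place 121 MB, 114 MB left
memory block 1: place 52 MB, 62 MB left
memory block 2: place 68 MB, 444 MB left
memory block 2: place 94 MB, 350 MB left
memory block 2: place 133 MB, 217 MB left
memory block 2: place 80 MB, 137 MB left
memory block 3: place 331 MB, 181 MB left
memory block 3: place 93 MB, 88 MB left
memory block 3: place 52 MB, 36 MB left
memory block 4: place 375 MB, 137 MB left
memory block 4: place 114 MB, 23 MB left
memory block 5: place 315 MB, 197 MB left
memory block 5: place 120 MB, 77 MB left
memory block 6: place 322 MB, 190 MB left

6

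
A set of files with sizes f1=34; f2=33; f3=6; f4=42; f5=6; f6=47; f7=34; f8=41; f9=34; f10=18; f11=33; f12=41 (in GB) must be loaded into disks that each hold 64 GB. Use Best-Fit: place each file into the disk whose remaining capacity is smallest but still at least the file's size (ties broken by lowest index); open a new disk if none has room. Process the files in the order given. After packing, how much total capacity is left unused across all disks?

207

Put f1 (34 GB) in disk 1; 30 GB remain.
Put f2 (33 GB) in disk 2; 31 GB remain.
Put f3 (6 GB) in disk 1; 24 GB remain.
Put f4 (42 GB) in disk 3; 22 GB remain.
Put f5 (6 GB) in disk 3; 16 GB remain.
Put f6 (47 GB) in disk 4; 17 GB remain.
Put f7 (34 GB) in disk 5; 30 GB remain.
Put f8 (41 GB) in disk 6; 23 GB remain.
Put f9 (34 GB) in disk 7; 30 GB remain.
Put f10 (18 GB) in disk 6; 5 GB remain.
Put f11 (33 GB) in disk 8; 31 GB remain.
Put f12 (41 GB) in disk 9; 23 GB remain.
9 disks × 64 GB = 576 GB; used 369 GB; unused 207 GB.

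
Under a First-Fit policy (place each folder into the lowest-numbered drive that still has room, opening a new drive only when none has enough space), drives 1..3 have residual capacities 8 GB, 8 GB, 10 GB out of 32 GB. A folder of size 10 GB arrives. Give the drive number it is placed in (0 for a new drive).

Drives with room: drive 3 (10 GB).
The first with room is drive 3.

3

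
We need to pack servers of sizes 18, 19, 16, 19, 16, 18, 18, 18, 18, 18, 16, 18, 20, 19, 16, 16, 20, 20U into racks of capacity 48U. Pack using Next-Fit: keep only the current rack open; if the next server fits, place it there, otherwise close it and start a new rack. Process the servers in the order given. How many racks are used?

18U → rack 1 (remaining 30U)
19U → rack 1 (remaining 11U)
16U → rack 2 (remaining 32U)
19U → rack 2 (remaining 13U)
16U → rack 3 (remaining 32U)
18U → rack 3 (remaining 14U)
18U → rack 4 (remaining 30U)
18U → rack 4 (remaining 12U)
18U → rack 5 (remaining 30U)
18U → rack 5 (remaining 12U)
16U → rack 6 (remaining 32U)
18U → rack 6 (remaining 14U)
20U → rack 7 (remaining 28U)
19U → rack 7 (remaining 9U)
16U → rack 8 (remaining 32U)
16U → rack 8 (remaining 16U)
20U → rack 9 (remaining 28U)
20U → rack 9 (remaining 8U)

9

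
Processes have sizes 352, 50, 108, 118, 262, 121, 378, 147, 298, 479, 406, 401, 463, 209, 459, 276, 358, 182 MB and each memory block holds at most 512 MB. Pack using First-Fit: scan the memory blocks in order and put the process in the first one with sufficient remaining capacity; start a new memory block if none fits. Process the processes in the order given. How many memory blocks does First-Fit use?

12

352 MB → memory block 1 (remaining 160 MB)
50 MB → memory block 1 (remaining 110 MB)
108 MB → memory block 1 (remaining 2 MB)
118 MB → memory block 2 (remaining 394 MB)
262 MB → memory block 2 (remaining 132 MB)
121 MB → memory block 2 (remaining 11 MB)
378 MB → memory block 3 (remaining 134 MB)
147 MB → memory block 4 (remaining 365 MB)
298 MB → memory block 4 (remaining 67 MB)
479 MB → memory block 5 (remaining 33 MB)
406 MB → memory block 6 (remaining 106 MB)
401 MB → memory block 7 (remaining 111 MB)
463 MB → memory block 8 (remaining 49 MB)
209 MB → memory block 9 (remaining 303 MB)
459 MB → memory block 10 (remaining 53 MB)
276 MB → memory block 9 (remaining 27 MB)
358 MB → memory block 11 (remaining 154 MB)
182 MB → memory block 12 (remaining 330 MB)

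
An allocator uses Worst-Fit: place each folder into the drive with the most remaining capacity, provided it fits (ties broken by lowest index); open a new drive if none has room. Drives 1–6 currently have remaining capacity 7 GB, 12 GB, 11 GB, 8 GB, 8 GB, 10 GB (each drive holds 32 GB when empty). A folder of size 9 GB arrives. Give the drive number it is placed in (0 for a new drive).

Drives with room: drive 2 (12 GB), drive 3 (11 GB), drive 6 (10 GB).
Most room is drive 2 with 12 GB free.

2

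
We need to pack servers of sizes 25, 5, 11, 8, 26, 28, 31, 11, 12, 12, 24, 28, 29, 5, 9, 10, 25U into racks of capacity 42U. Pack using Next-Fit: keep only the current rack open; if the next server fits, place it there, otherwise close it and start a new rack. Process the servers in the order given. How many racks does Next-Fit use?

10 racks

Put 25U in rack 1; 17U remain.
Put 5U in rack 1; 12U remain.
Put 11U in rack 1; 1U remain.
Put 8U in rack 2; 34U remain.
Put 26U in rack 2; 8U remain.
Put 28U in rack 3; 14U remain.
Put 31U in rack 4; 11U remain.
Put 11U in rack 4; 0U remain.
Put 12U in rack 5; 30U remain.
Put 12U in rack 5; 18U remain.
Put 24U in rack 6; 18U remain.
Put 28U in rack 7; 14U remain.
Put 29U in rack 8; 13U remain.
Put 5U in rack 8; 8U remain.
Put 9U in rack 9; 33U remain.
Put 10U in rack 9; 23U remain.
Put 25U in rack 10; 17U remain.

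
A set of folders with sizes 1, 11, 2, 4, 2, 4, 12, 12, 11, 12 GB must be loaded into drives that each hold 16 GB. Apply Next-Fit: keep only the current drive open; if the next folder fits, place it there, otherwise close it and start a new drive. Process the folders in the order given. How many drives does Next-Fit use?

6 drives

Put 1 GB in drive 1; 15 GB remain.
Put 11 GB in drive 1; 4 GB remain.
Put 2 GB in drive 1; 2 GB remain.
Put 4 GB in drive 2; 12 GB remain.
Put 2 GB in drive 2; 10 GB remain.
Put 4 GB in drive 2; 6 GB remain.
Put 12 GB in drive 3; 4 GB remain.
Put 12 GB in drive 4; 4 GB remain.
Put 11 GB in drive 5; 5 GB remain.
Put 12 GB in drive 6; 4 GB remain.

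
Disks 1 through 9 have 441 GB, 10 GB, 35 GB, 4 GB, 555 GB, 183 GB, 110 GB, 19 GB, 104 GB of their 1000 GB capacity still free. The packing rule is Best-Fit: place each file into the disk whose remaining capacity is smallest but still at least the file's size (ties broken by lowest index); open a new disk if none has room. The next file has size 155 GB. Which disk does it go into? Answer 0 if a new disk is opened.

Disks with room: disk 1 (441 GB), disk 5 (555 GB), disk 6 (183 GB).
Tightest fit is disk 6 with 183 GB free.

6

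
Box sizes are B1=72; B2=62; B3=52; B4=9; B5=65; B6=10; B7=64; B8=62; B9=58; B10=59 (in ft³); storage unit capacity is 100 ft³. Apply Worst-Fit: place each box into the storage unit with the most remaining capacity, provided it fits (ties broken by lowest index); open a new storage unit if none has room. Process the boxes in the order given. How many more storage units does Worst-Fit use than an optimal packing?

Worst-Fit: [72] [62] [52,9,10] [65] [64] [62] [58] [59] → 8 storage units.
8 boxes exceed 50 ft³ (half the capacity), and no two of those can share a storage unit, so at least 8 storage units are needed.
So 8 is already optimal.

0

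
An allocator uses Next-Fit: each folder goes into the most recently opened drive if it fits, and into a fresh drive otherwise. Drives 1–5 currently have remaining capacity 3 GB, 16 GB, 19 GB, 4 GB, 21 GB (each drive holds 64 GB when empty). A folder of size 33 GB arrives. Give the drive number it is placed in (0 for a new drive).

Next-Fit only looks at drive 5, which has 21 GB free.
33 GB does not fit, so a new drive is opened.

0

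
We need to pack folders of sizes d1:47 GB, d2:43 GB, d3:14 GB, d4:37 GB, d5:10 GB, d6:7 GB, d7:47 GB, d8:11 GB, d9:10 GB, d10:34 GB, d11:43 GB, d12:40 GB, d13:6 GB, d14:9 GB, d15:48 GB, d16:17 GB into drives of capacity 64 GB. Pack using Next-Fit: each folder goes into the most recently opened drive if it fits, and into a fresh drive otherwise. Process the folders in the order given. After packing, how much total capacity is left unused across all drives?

d1 (47 GB) → drive 1 (remaining 17 GB)
d2 (43 GB) → drive 2 (remaining 21 GB)
d3 (14 GB) → drive 2 (remaining 7 GB)
d4 (37 GB) → drive 3 (remaining 27 GB)
d5 (10 GB) → drive 3 (remaining 17 GB)
d6 (7 GB) → drive 3 (remaining 10 GB)
d7 (47 GB) → drive 4 (remaining 17 GB)
d8 (11 GB) → drive 4 (remaining 6 GB)
d9 (10 GB) → drive 5 (remaining 54 GB)
d10 (34 GB) → drive 5 (remaining 20 GB)
d11 (43 GB) → drive 6 (remaining 21 GB)
d12 (40 GB) → drive 7 (remaining 24 GB)
d13 (6 GB) → drive 7 (remaining 18 GB)
d14 (9 GB) → drive 7 (remaining 9 GB)
d15 (48 GB) → drive 8 (remaining 16 GB)
d16 (17 GB) → drive 9 (remaining 47 GB)
9 drives × 64 GB = 576 GB; used 423 GB; unused 153 GB.

153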